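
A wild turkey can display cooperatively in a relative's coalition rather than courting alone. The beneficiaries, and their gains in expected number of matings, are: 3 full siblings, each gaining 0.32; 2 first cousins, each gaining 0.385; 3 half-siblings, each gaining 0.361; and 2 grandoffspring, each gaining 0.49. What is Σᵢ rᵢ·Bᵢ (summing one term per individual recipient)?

1.092

r to a full sibling = 1/2 (full sibs share both parents — two paths of length 2: r = 2·(1/2)^2 = 1/2).
r to a first cousin = 0.125 (first cousins share one grandparent pair — two paths of length 4: r = 2·(1/2)^4 = 1/8).
r to a half-sibling = 0.25 (half-sibs share one parent — one path of length 2: r = (1/2)^2 = 1/4).
r to a grandoffspring = 1/4 (two parent–offspring links: r = (1/2)^2 = 1/4).
Summing one r·B term per recipient: 3·0.5·0.32 + 2·0.125·0.385 + 3·0.25·0.361 + 2·0.25·0.49 = 1.092.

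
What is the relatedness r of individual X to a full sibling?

0.5

Full sibs share both parents — two paths of length 2: r = 2·(1/2)^2 = 1/2.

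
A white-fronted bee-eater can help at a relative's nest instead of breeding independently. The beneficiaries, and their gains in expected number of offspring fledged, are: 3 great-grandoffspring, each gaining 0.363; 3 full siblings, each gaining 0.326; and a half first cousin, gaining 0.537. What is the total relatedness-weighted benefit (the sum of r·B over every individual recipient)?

0.6586875

r to a great-grandoffspring = 0.125 (three parent–offspring links: r = (1/2)^3 = 1/8).
r to a full sibling = 0.5 (full sibs share both parents — two paths of length 2: r = 2·(1/2)^2 = 1/2).
r to a half first cousin = 0.0625 (half first cousins share one grandparent — one path of length 4: r = (1/2)^4 = 1/16).
Summing one r·B term per recipient: 3·0.125·0.363 + 3·0.5·0.326 + 1·0.0625·0.537 = 0.6586875.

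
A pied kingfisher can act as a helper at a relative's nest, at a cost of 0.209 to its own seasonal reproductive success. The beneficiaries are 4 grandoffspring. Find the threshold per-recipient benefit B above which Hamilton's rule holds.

0.209

r to a grandoffspring = 0.25 (two parent–offspring links: r = (1/2)^2 = 1/4).
Hamilton's rule with n recipients of equal r: n·r·B > C, so B > C/(n·r) = 0.209/(4·0.25) = 0.209.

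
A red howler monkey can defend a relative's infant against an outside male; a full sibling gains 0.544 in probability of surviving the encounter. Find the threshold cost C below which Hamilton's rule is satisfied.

0.272

r to a full sibling = 0.5 (full sibs share both parents — two paths of length 2: r = 2·(1/2)^2 = 1/2).
Hamilton's rule: n·r·B > C, so the trait is favored while C < n·r·B = 1·0.5·0.544 = 0.272.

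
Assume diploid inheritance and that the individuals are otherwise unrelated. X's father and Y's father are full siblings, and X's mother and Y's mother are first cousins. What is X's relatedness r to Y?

0.15625

Relatedness sums over independent paths through distinct common ancestors.
X and Y are related in two ways: first cousins through their fathers (r = 1/8) and second cousins through their mothers (r = 1/32).
r = 1/8 + 1/32 = 5/32 = 0.15625.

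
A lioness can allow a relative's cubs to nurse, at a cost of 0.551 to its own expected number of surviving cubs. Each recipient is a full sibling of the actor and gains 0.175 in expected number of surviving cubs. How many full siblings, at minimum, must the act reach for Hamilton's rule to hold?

7

r to a full sibling = 0.5 (full sibs share both parents — two paths of length 2: r = 2·(1/2)^2 = 1/2).
Hamilton's rule: n·r·B > C  ⇒  n > C/(r·B) = 0.551/(0.5·0.175) = 6.297.
The smallest integer exceeding 6.297 is 7.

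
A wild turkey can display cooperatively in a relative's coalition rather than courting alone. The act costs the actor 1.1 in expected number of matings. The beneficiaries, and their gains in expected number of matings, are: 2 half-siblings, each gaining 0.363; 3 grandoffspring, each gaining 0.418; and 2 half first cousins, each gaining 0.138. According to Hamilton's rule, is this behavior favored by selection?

Hamilton's rule: the trait is favored when the sum of r·B over every recipient exceeds the actor's cost C.
r to a half-sibling = 1/4 (half-sibs share one parent — one path of length 2: r = (1/2)^2 = 1/4).
r to a grandoffspring = 0.25 (two parent–offspring links: r = (1/2)^2 = 1/4).
r to a half first cousin = 1/16 (half first cousins share one grandparent — one path of length 4: r = (1/2)^4 = 1/16).
Summing one r·B term per recipient: 2·0.25·0.363 + 3·0.25·0.418 + 2·0.0625·0.138 = 0.51225.
0.51225 < 1.1: the indirect benefit is less than the cost.

No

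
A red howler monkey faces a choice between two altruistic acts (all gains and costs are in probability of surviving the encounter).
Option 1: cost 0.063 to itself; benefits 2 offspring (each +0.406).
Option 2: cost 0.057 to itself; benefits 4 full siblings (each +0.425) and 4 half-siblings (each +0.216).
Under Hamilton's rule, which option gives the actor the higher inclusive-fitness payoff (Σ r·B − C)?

Option 2

Option 1: r to an offspring = 0.5.
Option 1: Σ r·B − C = (2·0.5·0.406) − 0.063 = 0.343.
Option 2: r to a full sibling = 0.5.
Option 2: r to a half-sibling = 0.25.
Option 2: Σ r·B − C = (4·0.5·0.425 + 4·0.25·0.216) − 0.057 = 1.009.
Option 2 has the higher net inclusive-fitness payoff.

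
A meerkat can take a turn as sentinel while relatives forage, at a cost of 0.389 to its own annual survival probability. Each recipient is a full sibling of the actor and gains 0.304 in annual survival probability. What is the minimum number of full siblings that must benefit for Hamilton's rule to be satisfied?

r to a full sibling = 1/2 (full sibs share both parents — two paths of length 2: r = 2·(1/2)^2 = 1/2).
Hamilton's rule: n·r·B > C  ⇒  n > C/(r·B) = 0.389/(0.5·0.304) = 2.559.
The smallest integer exceeding 2.559 is 3.

3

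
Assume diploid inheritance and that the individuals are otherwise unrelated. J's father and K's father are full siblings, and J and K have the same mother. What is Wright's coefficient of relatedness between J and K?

0.375

With two independent routes of shared ancestry, r is the sum of the two contributions.
J and K are related in two ways: first cousins through their fathers (r = 1/8) and half-sibs through their shared mother (r = 1/4).
r = 1/8 + 1/4 = 3/8 = 0.375.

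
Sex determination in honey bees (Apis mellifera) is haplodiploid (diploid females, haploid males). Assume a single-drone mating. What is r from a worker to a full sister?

0.75

Haplodiploid full sisters inherit their father's entire haploid genome identically (contributing 1/2) and on average half of their mother's contribution (1/2 · 1/2 = 1/4); r = 1/2 + 1/4 = 3/4.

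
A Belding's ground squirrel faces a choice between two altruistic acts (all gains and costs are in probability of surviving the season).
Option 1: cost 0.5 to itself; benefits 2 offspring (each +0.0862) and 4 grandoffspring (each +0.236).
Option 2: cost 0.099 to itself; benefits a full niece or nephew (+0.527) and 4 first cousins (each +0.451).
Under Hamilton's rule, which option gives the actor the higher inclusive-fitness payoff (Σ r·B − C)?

Option 2

Option 1: r to an offspring = 0.5.
Option 1: r to a grandoffspring = 0.25.
Option 1: Σ r·B − C = (2·0.5·0.0862 + 4·0.25·0.236) − 0.5 = -0.1778.
Option 2: r to a full niece or nephew = 0.25.
Option 2: r to a first cousin = 0.125.
Option 2: Σ r·B − C = (1·0.25·0.527 + 4·0.125·0.451) − 0.099 = 0.25825.
Option 2 has the higher net inclusive-fitness payoff.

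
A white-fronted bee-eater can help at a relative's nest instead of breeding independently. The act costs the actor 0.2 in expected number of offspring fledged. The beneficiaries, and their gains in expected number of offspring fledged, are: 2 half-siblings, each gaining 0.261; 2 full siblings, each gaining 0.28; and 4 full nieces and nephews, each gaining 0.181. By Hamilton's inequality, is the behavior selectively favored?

Hamilton's rule: the trait is favored when the sum of r·B over every recipient exceeds the actor's cost C.
r to a half-sibling = 0.25 (half-sibs share one parent — one path of length 2: r = (1/2)^2 = 1/4).
r to a full sibling = 1/2 (full sibs share both parents — two paths of length 2: r = 2·(1/2)^2 = 1/2).
r to a full niece or nephew = 1/4 (full aunt/uncle↔niece/nephew: two paths of length 3 through the shared grandparent pair: r = 2·(1/2)^3 = 1/4).
Summing one r·B term per recipient: 2·0.25·0.261 + 2·0.5·0.28 + 4·0.25·0.181 = 0.5915.
0.5915 > 0.2: the indirect benefit exceeds the cost.

Yes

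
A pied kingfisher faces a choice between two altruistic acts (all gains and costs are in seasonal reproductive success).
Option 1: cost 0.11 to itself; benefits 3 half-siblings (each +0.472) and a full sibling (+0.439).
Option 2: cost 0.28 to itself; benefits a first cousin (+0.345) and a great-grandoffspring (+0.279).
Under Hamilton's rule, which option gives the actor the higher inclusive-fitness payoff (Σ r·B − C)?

Option 1

Option 1: r to a half-sibling = 0.25.
Option 1: r to a full sibling = 0.5.
Option 1: Σ r·B − C = (3·0.25·0.472 + 1·0.5·0.439) − 0.11 = 0.4635.
Option 2: r to a first cousin = 0.125.
Option 2: r to a great-grandoffspring = 0.125.
Option 2: Σ r·B − C = (1·0.125·0.345 + 1·0.125·0.279) − 0.28 = -0.202.
Option 1 has the higher net inclusive-fitness payoff.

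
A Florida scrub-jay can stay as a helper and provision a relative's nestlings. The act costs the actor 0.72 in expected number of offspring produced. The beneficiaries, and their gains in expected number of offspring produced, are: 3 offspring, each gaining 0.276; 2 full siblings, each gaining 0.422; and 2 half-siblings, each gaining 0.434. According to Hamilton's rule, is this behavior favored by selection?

Yes

Hamilton's rule: the trait is favored when the sum of r·B over every recipient exceeds the actor's cost C.
r to an offspring = 1/2 (one parent–offspring link: r = (1/2)^1 = 1/2).
r to a full sibling = 1/2 (full sibs share both parents — two paths of length 2: r = 2·(1/2)^2 = 1/2).
r to a half-sibling = 0.25 (half-sibs share one parent — one path of length 2: r = (1/2)^2 = 1/4).
Summing one r·B term per recipient: 3·0.5·0.276 + 2·0.5·0.422 + 2·0.25·0.434 = 1.053.
1.053 > 0.72: the indirect benefit exceeds the cost.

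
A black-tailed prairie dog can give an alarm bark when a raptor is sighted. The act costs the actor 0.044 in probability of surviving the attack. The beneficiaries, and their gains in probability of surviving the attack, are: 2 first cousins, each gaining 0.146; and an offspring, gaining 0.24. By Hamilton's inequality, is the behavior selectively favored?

Yes

Hamilton's rule: the trait is favored when the sum of r·B over every recipient exceeds the actor's cost C.
r to a first cousin = 0.125 (first cousins share one grandparent pair — two paths of length 4: r = 2·(1/2)^4 = 1/8).
r to an offspring = 1/2 (one parent–offspring link: r = (1/2)^1 = 1/2).
Summing one r·B term per recipient: 2·0.125·0.146 + 1·0.5·0.24 = 0.1565.
0.1565 > 0.044: the indirect benefit exceeds the cost.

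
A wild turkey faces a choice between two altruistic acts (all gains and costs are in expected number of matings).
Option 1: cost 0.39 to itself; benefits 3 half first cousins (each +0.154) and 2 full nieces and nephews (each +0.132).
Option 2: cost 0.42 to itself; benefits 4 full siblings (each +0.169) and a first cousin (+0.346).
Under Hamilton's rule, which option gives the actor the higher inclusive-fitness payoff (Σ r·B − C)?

Option 2

Option 1: r to a half first cousin = 0.0625.
Option 1: r to a full niece or nephew = 0.25.
Option 1: Σ r·B − C = (3·0.0625·0.154 + 2·0.25·0.132) − 0.39 = -0.295125.
Option 2: r to a full sibling = 0.5.
Option 2: r to a first cousin = 0.125.
Option 2: Σ r·B − C = (4·0.5·0.169 + 1·0.125·0.346) − 0.42 = -0.03875.
Option 2 has the higher net inclusive-fitness payoff.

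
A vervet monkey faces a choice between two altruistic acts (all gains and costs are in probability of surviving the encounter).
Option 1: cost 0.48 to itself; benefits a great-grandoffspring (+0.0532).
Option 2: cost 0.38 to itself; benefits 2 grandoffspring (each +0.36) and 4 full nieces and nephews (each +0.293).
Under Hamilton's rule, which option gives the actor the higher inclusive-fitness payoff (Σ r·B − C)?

Option 1: r to a great-grandoffspring = 0.125.
Option 1: Σ r·B − C = (1·0.125·0.0532) − 0.48 = -0.47335.
Option 2: r to a grandoffspring = 0.25.
Option 2: r to a full niece or nephew = 0.25.
Option 2: Σ r·B − C = (2·0.25·0.36 + 4·0.25·0.293) − 0.38 = 0.093.
Option 2 has the higher net inclusive-fitness payoff.

Option 2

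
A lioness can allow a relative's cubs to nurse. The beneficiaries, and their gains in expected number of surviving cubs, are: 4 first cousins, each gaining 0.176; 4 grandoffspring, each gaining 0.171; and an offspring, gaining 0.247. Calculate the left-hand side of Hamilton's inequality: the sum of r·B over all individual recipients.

0.3825

r to a first cousin = 1/8 (first cousins share one grandparent pair — two paths of length 4: r = 2·(1/2)^4 = 1/8).
r to a grandoffspring = 1/4 (two parent–offspring links: r = (1/2)^2 = 1/4).
r to an offspring = 0.5 (one parent–offspring link: r = (1/2)^1 = 1/2).
Summing one r·B term per recipient: 4·0.125·0.176 + 4·0.25·0.171 + 1·0.5·0.247 = 0.3825.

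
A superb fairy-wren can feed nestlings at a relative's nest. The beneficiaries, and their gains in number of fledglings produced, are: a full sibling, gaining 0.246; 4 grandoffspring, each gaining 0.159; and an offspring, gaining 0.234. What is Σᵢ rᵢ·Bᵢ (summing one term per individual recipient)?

r to a full sibling = 0.5 (full sibs share both parents — two paths of length 2: r = 2·(1/2)^2 = 1/2).
r to a grandoffspring = 1/4 (two parent–offspring links: r = (1/2)^2 = 1/4).
r to an offspring = 1/2 (one parent–offspring link: r = (1/2)^1 = 1/2).
Summing one r·B term per recipient: 1·0.5·0.246 + 4·0.25·0.159 + 1·0.5·0.234 = 0.399.

0.399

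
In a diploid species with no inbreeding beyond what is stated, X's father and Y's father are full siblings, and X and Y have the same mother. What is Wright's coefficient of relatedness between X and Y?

Independent pedigree routes through distinct common ancestors add.
X and Y are related in two ways: first cousins through their fathers (r = 1/8) and half-sibs through their shared mother (r = 1/4).
r = 1/8 + 1/4 = 3/8 = 0.375.

0.375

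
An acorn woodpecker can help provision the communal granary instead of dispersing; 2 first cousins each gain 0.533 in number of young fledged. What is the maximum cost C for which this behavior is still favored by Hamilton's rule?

0.13325

r to a first cousin = 0.125 (first cousins share one grandparent pair — two paths of length 4: r = 2·(1/2)^4 = 1/8).
Hamilton's rule: n·r·B > C, so the trait is favored while C < n·r·B = 2·0.125·0.533 = 0.13325.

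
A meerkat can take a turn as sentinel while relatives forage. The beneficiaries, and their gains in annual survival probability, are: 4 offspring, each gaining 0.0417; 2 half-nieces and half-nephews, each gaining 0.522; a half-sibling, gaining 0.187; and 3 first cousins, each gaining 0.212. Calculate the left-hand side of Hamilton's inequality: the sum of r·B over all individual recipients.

r to an offspring = 0.5 (one parent–offspring link: r = (1/2)^1 = 1/2).
r to a half-niece or half-nephew = 1/8 (half-aunt/uncle↔niece/nephew: one path of length 3: r = (1/2)^3 = 1/8).
r to a half-sibling = 0.25 (half-sibs share one parent — one path of length 2: r = (1/2)^2 = 1/4).
r to a first cousin = 1/8 (first cousins share one grandparent pair — two paths of length 4: r = 2·(1/2)^4 = 1/8).
Summing one r·B term per recipient: 4·0.5·0.0417 + 2·0.125·0.522 + 1·0.25·0.187 + 3·0.125·0.212 = 0.34015.

0.34015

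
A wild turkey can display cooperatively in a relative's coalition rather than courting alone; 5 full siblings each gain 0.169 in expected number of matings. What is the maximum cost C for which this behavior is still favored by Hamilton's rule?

0.4225

r to a full sibling = 1/2 (full sibs share both parents — two paths of length 2: r = 2·(1/2)^2 = 1/2).
Hamilton's rule: n·r·B > C, so the trait is favored while C < n·r·B = 5·0.5·0.169 = 0.4225.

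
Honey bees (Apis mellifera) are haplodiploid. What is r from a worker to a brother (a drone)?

Her haploid brother carries none of their father's genes and a random half of their mother's genome; that half matches the maternal half of her own genome with probability 1/2: r = 1/2 · 1/2 = 1/4.

0.25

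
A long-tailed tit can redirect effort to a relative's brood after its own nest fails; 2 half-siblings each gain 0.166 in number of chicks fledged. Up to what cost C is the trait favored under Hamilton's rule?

r to a half-sibling = 1/4 (half-sibs share one parent — one path of length 2: r = (1/2)^2 = 1/4).
Hamilton's rule: n·r·B > C, so the trait is favored while C < n·r·B = 2·0.25·0.166 = 0.083.

0.083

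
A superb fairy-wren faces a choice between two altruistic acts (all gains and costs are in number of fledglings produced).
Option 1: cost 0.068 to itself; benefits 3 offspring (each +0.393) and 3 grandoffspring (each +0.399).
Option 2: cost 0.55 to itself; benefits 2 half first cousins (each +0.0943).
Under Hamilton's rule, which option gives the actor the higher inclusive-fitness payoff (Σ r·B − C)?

Option 1: r to an offspring = 0.5.
Option 1: r to a grandoffspring = 0.25.
Option 1: Σ r·B − C = (3·0.5·0.393 + 3·0.25·0.399) − 0.068 = 0.82075.
Option 2: r to a half first cousin = 0.0625.
Option 2: Σ r·B − C = (2·0.0625·0.0943) − 0.55 = -0.5382125.
Option 1 has the higher net inclusive-fitness payoff.

Option 1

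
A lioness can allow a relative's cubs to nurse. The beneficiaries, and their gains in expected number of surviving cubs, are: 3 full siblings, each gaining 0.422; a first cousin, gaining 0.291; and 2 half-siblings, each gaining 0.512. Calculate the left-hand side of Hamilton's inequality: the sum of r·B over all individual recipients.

r to a full sibling = 1/2 (full sibs share both parents — two paths of length 2: r = 2·(1/2)^2 = 1/2).
r to a first cousin = 1/8 (first cousins share one grandparent pair — two paths of length 4: r = 2·(1/2)^4 = 1/8).
r to a half-sibling = 1/4 (half-sibs share one parent — one path of length 2: r = (1/2)^2 = 1/4).
Summing one r·B term per recipient: 3·0.5·0.422 + 1·0.125·0.291 + 2·0.25·0.512 = 0.925375.

0.925375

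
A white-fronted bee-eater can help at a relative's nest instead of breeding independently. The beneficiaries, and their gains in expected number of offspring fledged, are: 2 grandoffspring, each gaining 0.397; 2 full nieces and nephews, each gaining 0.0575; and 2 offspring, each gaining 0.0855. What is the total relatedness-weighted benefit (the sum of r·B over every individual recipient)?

0.31275

r to a grandoffspring = 1/4 (two parent–offspring links: r = (1/2)^2 = 1/4).
r to a full niece or nephew = 0.25 (full aunt/uncle↔niece/nephew: two paths of length 3 through the shared grandparent pair: r = 2·(1/2)^3 = 1/4).
r to an offspring = 0.5 (one parent–offspring link: r = (1/2)^1 = 1/2).
Summing one r·B term per recipient: 2·0.25·0.397 + 2·0.25·0.0575 + 2·0.5·0.0855 = 0.31275.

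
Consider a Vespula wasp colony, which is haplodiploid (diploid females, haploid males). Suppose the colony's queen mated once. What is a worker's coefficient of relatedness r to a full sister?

0.75

Haplodiploid full sisters inherit their father's entire haploid genome identically (contributing 1/2) and on average half of their mother's contribution (1/2 · 1/2 = 1/4); r = 1/2 + 1/4 = 3/4.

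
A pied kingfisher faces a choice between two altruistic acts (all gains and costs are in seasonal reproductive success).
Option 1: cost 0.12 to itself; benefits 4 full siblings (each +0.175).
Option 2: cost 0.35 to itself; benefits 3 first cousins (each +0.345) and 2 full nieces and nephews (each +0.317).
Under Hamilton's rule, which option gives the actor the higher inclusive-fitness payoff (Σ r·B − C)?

Option 1: r to a full sibling = 0.5.
Option 1: Σ r·B − C = (4·0.5·0.175) − 0.12 = 0.23.
Option 2: r to a first cousin = 0.125.
Option 2: r to a full niece or nephew = 0.25.
Option 2: Σ r·B − C = (3·0.125·0.345 + 2·0.25·0.317) − 0.35 = -0.062125.
Option 1 has the higher net inclusive-fitness payoff.

Option 1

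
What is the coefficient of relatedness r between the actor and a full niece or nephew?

Each parent–offspring link contributes a factor of 1/2, and independent paths through distinct common ancestors add.
Full aunt/uncle↔niece/nephew: two paths of length 3 through the shared grandparent pair: r = 2·(1/2)^3 = 1/4.

0.25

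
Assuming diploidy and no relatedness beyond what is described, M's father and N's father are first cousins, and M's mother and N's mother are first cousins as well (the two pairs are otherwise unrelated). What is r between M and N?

Independent pedigree routes through distinct common ancestors add.
M and N are related in two ways: second cousins through their fathers (r = 1/32) and second cousins through their mothers (r = 1/32).
r = 1/32 + 1/32 = 1/16 = 0.0625.

0.0625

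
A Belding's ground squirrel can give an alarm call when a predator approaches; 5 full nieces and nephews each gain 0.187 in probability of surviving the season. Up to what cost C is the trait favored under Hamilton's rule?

0.23375

r to a full niece or nephew = 1/4 (full aunt/uncle↔niece/nephew: two paths of length 3 through the shared grandparent pair: r = 2·(1/2)^3 = 1/4).
Hamilton's rule: n·r·B > C, so the trait is favored while C < n·r·B = 5·0.25·0.187 = 0.23375.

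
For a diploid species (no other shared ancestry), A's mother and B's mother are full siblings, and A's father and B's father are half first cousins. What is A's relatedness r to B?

Independent pedigree routes through distinct common ancestors add.
A and B are related in two ways: first cousins through their mothers (r = 1/8) and half second cousins through their fathers (r = 1/64).
r = 1/8 + 1/64 = 0.140625.

0.140625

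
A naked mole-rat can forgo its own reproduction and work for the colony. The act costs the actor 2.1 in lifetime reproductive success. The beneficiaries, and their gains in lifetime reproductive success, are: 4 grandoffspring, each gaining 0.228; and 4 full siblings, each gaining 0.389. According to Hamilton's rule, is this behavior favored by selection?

Hamilton's rule: the trait is favored when the sum of r·B over every recipient exceeds the actor's cost C.
r to a grandoffspring = 1/4 (two parent–offspring links: r = (1/2)^2 = 1/4).
r to a full sibling = 1/2 (full sibs share both parents — two paths of length 2: r = 2·(1/2)^2 = 1/2).
Summing one r·B term per recipient: 4·0.25·0.228 + 4·0.5·0.389 = 1.006.
1.006 < 2.1: the indirect benefit is less than the cost.

No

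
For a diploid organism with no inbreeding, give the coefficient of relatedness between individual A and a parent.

One parent–offspring link: r = (1/2)^1 = 1/2.

0.5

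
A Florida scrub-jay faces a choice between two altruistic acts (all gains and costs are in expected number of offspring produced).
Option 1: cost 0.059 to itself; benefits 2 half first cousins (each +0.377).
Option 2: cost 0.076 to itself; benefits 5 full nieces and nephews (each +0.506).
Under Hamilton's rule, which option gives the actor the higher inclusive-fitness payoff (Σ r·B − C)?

Option 1: r to a half first cousin = 0.0625.
Option 1: Σ r·B − C = (2·0.0625·0.377) − 0.059 = -0.011875.
Option 2: r to a full niece or nephew = 0.25.
Option 2: Σ r·B − C = (5·0.25·0.506) − 0.076 = 0.5565.
Option 2 has the higher net inclusive-fitness payoff.

Option 2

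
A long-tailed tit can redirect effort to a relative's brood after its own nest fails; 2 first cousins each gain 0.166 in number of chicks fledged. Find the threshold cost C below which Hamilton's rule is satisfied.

r to a first cousin = 0.125 (first cousins share one grandparent pair — two paths of length 4: r = 2·(1/2)^4 = 1/8).
Hamilton's rule: n·r·B > C, so the trait is favored while C < n·r·B = 2·0.125·0.166 = 0.0415.

0.0415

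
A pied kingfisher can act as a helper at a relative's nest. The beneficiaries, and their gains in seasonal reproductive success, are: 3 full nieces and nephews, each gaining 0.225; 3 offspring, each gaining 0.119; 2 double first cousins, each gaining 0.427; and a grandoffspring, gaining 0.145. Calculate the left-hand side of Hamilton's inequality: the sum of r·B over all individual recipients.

0.597

r to a full niece or nephew = 0.25 (full aunt/uncle↔niece/nephew: two paths of length 3 through the shared grandparent pair: r = 2·(1/2)^3 = 1/4).
r to an offspring = 1/2 (one parent–offspring link: r = (1/2)^1 = 1/2).
r to a double first cousin = 1/4 (double first cousins share both grandparent pairs — four paths of length 4: r = 4·(1/2)^4 = 1/4).
r to a grandoffspring = 0.25 (two parent–offspring links: r = (1/2)^2 = 1/4).
Summing one r·B term per recipient: 3·0.25·0.225 + 3·0.5·0.119 + 2·0.25·0.427 + 1·0.25·0.145 = 0.597.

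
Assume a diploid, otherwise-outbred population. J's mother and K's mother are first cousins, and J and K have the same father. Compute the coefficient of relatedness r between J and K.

Relatedness sums over independent paths through distinct common ancestors.
J and K are related in two ways: second cousins through their mothers (r = 1/32) and half-sibs through their shared father (r = 1/4).
r = 1/32 + 1/4 = 0.28125.

0.28125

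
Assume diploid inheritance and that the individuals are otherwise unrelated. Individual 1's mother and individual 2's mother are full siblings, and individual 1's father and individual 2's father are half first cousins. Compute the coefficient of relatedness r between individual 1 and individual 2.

0.140625

Relatedness sums over independent paths through distinct common ancestors.
Individual 1 and individual 2 are related in two ways: first cousins through their mothers (r = 1/8) and half second cousins through their fathers (r = 1/64).
r = 1/8 + 1/64 = 9/64 = 0.140625.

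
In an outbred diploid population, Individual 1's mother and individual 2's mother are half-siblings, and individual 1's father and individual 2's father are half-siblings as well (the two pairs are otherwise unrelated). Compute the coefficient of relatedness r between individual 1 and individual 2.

Independent pedigree routes through distinct common ancestors add.
Individual 1 and individual 2 are related in two ways: half first cousins through their mothers (r = 1/16) and half first cousins through their fathers (r = 1/16).
r = 1/16 + 1/16 = 1/8 = 0.125.

0.125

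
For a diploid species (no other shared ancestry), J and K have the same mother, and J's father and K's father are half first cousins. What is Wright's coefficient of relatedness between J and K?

0.265625

Relatedness sums over independent paths through distinct common ancestors.
J and K are related in two ways: half-sibs through their shared mother (r = 1/4) and half second cousins through their fathers (r = 1/64).
r = 1/4 + 1/64 = 17/64 = 0.265625.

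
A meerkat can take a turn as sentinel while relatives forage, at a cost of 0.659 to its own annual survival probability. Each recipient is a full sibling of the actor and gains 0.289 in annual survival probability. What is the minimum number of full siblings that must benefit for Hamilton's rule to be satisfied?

5

r to a full sibling = 0.5 (full sibs share both parents — two paths of length 2: r = 2·(1/2)^2 = 1/2).
Hamilton's rule: n·r·B > C  ⇒  n > C/(r·B) = 0.659/(0.5·0.289) = 4.561.
The smallest integer exceeding 4.561 is 5.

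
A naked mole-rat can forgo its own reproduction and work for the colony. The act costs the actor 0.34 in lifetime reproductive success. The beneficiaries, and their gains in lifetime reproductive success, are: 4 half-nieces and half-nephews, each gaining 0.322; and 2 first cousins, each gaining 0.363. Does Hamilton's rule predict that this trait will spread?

No

Hamilton's rule: the trait is favored when the sum of r·B over every recipient exceeds the actor's cost C.
r to a half-niece or half-nephew = 0.125 (half-aunt/uncle↔niece/nephew: one path of length 3: r = (1/2)^3 = 1/8).
r to a first cousin = 1/8 (first cousins share one grandparent pair — two paths of length 4: r = 2·(1/2)^4 = 1/8).
Summing one r·B term per recipient: 4·0.125·0.322 + 2·0.125·0.363 = 0.25175.
0.25175 < 0.34: the indirect benefit is less than the cost.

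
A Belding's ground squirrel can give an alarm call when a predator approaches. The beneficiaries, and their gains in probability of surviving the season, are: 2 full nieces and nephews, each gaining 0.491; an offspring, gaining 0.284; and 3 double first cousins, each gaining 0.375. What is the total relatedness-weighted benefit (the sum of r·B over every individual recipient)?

r to a full niece or nephew = 0.25 (full aunt/uncle↔niece/nephew: two paths of length 3 through the shared grandparent pair: r = 2·(1/2)^3 = 1/4).
r to an offspring = 1/2 (one parent–offspring link: r = (1/2)^1 = 1/2).
r to a double first cousin = 0.25 (double first cousins share both grandparent pairs — four paths of length 4: r = 4·(1/2)^4 = 1/4).
Summing one r·B term per recipient: 2·0.25·0.491 + 1·0.5·0.284 + 3·0.25·0.375 = 0.66875.

0.66875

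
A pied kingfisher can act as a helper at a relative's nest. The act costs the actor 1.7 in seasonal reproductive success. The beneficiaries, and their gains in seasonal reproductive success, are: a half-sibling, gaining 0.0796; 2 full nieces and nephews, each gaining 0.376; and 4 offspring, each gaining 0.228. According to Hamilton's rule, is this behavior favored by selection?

No

Hamilton's rule: the trait is favored when the sum of r·B over every recipient exceeds the actor's cost C.
r to a half-sibling = 0.25 (half-sibs share one parent — one path of length 2: r = (1/2)^2 = 1/4).
r to a full niece or nephew = 1/4 (full aunt/uncle↔niece/nephew: two paths of length 3 through the shared grandparent pair: r = 2·(1/2)^3 = 1/4).
r to an offspring = 0.5 (one parent–offspring link: r = (1/2)^1 = 1/2).
Summing one r·B term per recipient: 1·0.25·0.0796 + 2·0.25·0.376 + 4·0.5·0.228 = 0.6639.
0.6639 < 1.7: the indirect benefit is less than the cost.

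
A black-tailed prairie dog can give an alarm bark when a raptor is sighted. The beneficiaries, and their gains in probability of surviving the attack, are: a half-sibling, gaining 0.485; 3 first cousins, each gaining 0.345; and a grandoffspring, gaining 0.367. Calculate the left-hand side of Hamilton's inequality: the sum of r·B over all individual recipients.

0.342375

r to a half-sibling = 1/4 (half-sibs share one parent — one path of length 2: r = (1/2)^2 = 1/4).
r to a first cousin = 0.125 (first cousins share one grandparent pair — two paths of length 4: r = 2·(1/2)^4 = 1/8).
r to a grandoffspring = 1/4 (two parent–offspring links: r = (1/2)^2 = 1/4).
Summing one r·B term per recipient: 1·0.25·0.485 + 3·0.125·0.345 + 1·0.25·0.367 = 0.342375.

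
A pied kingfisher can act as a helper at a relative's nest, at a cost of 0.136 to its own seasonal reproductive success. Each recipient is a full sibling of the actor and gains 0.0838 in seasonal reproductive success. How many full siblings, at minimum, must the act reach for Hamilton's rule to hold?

4

r to a full sibling = 0.5 (full sibs share both parents — two paths of length 2: r = 2·(1/2)^2 = 1/2).
Hamilton's rule: n·r·B > C  ⇒  n > C/(r·B) = 0.136/(0.5·0.0838) = 3.246.
The smallest integer exceeding 3.246 is 4.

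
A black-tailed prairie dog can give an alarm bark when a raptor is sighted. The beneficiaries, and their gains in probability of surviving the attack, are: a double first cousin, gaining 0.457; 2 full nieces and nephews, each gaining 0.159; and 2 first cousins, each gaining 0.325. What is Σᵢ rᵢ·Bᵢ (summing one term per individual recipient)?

0.275

r to a double first cousin = 1/4 (double first cousins share both grandparent pairs — four paths of length 4: r = 4·(1/2)^4 = 1/4).
r to a full niece or nephew = 1/4 (full aunt/uncle↔niece/nephew: two paths of length 3 through the shared grandparent pair: r = 2·(1/2)^3 = 1/4).
r to a first cousin = 0.125 (first cousins share one grandparent pair — two paths of length 4: r = 2·(1/2)^4 = 1/8).
Summing one r·B term per recipient: 1·0.25·0.457 + 2·0.25·0.159 + 2·0.125·0.325 = 0.275.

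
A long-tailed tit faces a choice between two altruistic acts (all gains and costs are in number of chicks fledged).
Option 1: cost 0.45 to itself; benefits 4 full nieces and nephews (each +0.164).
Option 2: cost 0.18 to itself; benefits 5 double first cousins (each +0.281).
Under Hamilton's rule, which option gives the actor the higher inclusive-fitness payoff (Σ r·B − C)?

Option 2

Option 1: r to a full niece or nephew = 0.25.
Option 1: Σ r·B − C = (4·0.25·0.164) − 0.45 = -0.286.
Option 2: r to a double first cousin = 0.25.
Option 2: Σ r·B − C = (5·0.25·0.281) − 0.18 = 0.17125.
Option 2 has the higher net inclusive-fitness payoff.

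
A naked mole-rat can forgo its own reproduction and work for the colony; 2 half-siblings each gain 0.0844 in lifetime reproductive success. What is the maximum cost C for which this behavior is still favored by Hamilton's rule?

0.0422

r to a half-sibling = 1/4 (half-sibs share one parent — one path of length 2: r = (1/2)^2 = 1/4).
Hamilton's rule: n·r·B > C, so the trait is favored while C < n·r·B = 2·0.25·0.0844 = 0.0422.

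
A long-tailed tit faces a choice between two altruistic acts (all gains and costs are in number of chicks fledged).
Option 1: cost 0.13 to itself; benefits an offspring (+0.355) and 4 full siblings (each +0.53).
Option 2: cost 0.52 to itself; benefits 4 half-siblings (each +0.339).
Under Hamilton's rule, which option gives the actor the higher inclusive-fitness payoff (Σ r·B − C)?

Option 1: r to an offspring = 0.5.
Option 1: r to a full sibling = 0.5.
Option 1: Σ r·B − C = (1·0.5·0.355 + 4·0.5·0.53) − 0.13 = 1.1075.
Option 2: r to a half-sibling = 0.25.
Option 2: Σ r·B − C = (4·0.25·0.339) − 0.52 = -0.181.
Option 1 has the higher net inclusive-fitness payoff.

Option 1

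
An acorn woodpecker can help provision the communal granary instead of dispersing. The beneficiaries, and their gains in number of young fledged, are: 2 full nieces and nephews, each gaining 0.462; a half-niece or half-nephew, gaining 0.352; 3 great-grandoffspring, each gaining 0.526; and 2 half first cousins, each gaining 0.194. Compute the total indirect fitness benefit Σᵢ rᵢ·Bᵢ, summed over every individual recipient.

r to a full niece or nephew = 0.25 (full aunt/uncle↔niece/nephew: two paths of length 3 through the shared grandparent pair: r = 2·(1/2)^3 = 1/4).
r to a half-niece or half-nephew = 1/8 (half-aunt/uncle↔niece/nephew: one path of length 3: r = (1/2)^3 = 1/8).
r to a great-grandoffspring = 0.125 (three parent–offspring links: r = (1/2)^3 = 1/8).
r to a half first cousin = 1/16 (half first cousins share one grandparent — one path of length 4: r = (1/2)^4 = 1/16).
Summing one r·B term per recipient: 2·0.25·0.462 + 1·0.125·0.352 + 3·0.125·0.526 + 2·0.0625·0.194 = 0.4965.

0.4965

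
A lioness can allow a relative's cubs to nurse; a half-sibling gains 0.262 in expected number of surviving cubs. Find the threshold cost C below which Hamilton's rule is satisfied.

0.0655

r to a half-sibling = 1/4 (half-sibs share one parent — one path of length 2: r = (1/2)^2 = 1/4).
Hamilton's rule: n·r·B > C, so the trait is favored while C < n·r·B = 1·0.25·0.262 = 0.0655.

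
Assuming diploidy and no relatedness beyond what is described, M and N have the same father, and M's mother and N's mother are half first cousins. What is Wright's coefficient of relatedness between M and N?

With two independent routes of shared ancestry, r is the sum of the two contributions.
M and N are related in two ways: half-sibs through their shared father (r = 1/4) and half second cousins through their mothers (r = 1/64).
r = 1/4 + 1/64 = 17/64 = 0.265625.

0.265625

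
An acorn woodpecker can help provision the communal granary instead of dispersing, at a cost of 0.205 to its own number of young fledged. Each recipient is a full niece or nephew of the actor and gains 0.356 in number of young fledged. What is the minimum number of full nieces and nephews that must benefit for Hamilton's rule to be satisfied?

r to a full niece or nephew = 0.25 (full aunt/uncle↔niece/nephew: two paths of length 3 through the shared grandparent pair: r = 2·(1/2)^3 = 1/4).
Hamilton's rule: n·r·B > C  ⇒  n > C/(r·B) = 0.205/(0.25·0.356) = 2.303.
The smallest integer exceeding 2.303 is 3.

3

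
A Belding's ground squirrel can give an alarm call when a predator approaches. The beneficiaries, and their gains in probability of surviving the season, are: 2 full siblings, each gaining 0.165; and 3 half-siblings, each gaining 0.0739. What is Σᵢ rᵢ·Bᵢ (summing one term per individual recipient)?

0.220425

r to a full sibling = 1/2 (full sibs share both parents — two paths of length 2: r = 2·(1/2)^2 = 1/2).
r to a half-sibling = 1/4 (half-sibs share one parent — one path of length 2: r = (1/2)^2 = 1/4).
Summing one r·B term per recipient: 2·0.5·0.165 + 3·0.25·0.0739 = 0.220425.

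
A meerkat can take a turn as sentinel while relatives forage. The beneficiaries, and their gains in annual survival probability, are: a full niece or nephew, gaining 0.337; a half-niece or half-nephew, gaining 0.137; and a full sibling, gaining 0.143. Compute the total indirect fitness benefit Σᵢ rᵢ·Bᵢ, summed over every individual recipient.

r to a full niece or nephew = 1/4 (full aunt/uncle↔niece/nephew: two paths of length 3 through the shared grandparent pair: r = 2·(1/2)^3 = 1/4).
r to a half-niece or half-nephew = 0.125 (half-aunt/uncle↔niece/nephew: one path of length 3: r = (1/2)^3 = 1/8).
r to a full sibling = 1/2 (full sibs share both parents — two paths of length 2: r = 2·(1/2)^2 = 1/2).
Summing one r·B term per recipient: 1·0.25·0.337 + 1·0.125·0.137 + 1·0.5·0.143 = 0.172875.

0.172875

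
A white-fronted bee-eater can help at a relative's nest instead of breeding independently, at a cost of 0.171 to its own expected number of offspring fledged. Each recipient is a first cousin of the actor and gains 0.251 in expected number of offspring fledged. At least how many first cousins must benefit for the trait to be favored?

r to a first cousin = 0.125 (first cousins share one grandparent pair — two paths of length 4: r = 2·(1/2)^4 = 1/8).
Hamilton's rule: n·r·B > C  ⇒  n > C/(r·B) = 0.171/(0.125·0.251) = 5.45.
The smallest integer exceeding 5.45 is 6.

6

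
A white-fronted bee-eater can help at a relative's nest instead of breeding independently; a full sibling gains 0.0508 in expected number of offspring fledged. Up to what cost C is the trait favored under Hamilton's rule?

0.0254

r to a full sibling = 1/2 (full sibs share both parents — two paths of length 2: r = 2·(1/2)^2 = 1/2).
Hamilton's rule: n·r·B > C, so the trait is favored while C < n·r·B = 1·0.5·0.0508 = 0.0254.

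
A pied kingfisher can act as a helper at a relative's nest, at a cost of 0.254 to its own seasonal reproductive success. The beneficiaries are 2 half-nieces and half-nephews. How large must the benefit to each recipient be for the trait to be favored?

r to a half-niece or half-nephew = 1/8 (half-aunt/uncle↔niece/nephew: one path of length 3: r = (1/2)^3 = 1/8).
Hamilton's rule with n recipients of equal r: n·r·B > C, so B > C/(n·r) = 0.254/(2·0.125) = 1.016.

1.016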